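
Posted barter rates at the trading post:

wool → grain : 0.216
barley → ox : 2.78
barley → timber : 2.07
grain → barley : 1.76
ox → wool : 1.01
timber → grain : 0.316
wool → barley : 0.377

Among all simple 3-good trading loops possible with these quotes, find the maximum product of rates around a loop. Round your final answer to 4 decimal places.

1.1513

timber→grain→barley→timber: 0.316 × 1.76 × 2.07 = 1.15125
wool→barley→ox→wool: 0.377 × 2.78 × 1.01 = 1.05854
Maximum is timber→grain→barley→timber at 1.1513; arbitrage exists.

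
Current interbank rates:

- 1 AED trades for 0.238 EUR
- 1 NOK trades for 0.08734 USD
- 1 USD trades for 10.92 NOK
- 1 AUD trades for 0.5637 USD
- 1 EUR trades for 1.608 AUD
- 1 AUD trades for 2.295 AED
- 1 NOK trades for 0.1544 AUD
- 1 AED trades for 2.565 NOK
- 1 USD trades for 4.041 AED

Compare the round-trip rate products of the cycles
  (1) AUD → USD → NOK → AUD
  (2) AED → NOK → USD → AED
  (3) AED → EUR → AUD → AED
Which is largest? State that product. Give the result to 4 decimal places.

0.9504

(1) 0.5637 × 10.92 × 0.1544 = 0.95043
(2) 2.565 × 0.08734 × 4.041 = 0.90529
(3) 0.238 × 1.608 × 2.295 = 0.87831
Highest is cycle (1) at 0.9504 (≤1, no arbitrage).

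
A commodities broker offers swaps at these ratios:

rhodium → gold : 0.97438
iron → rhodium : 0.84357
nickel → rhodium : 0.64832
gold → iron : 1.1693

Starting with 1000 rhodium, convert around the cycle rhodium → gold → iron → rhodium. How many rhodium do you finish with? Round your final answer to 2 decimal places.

961.12

1000 rhodium × 0.97438 = 974.38 gold
974.38 gold × 1.1693 = 1139.342534 iron
1139.342534 iron × 0.84357 = 961.11518140638 rhodium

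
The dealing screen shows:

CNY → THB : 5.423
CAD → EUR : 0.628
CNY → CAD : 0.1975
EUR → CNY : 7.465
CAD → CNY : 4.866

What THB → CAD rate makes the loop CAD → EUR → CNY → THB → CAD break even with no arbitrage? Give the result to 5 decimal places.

0.03933

Known legs of the cycle: 0.628 × 7.465 × 5.423 = 25.42313246
For no arbitrage the full-cycle product must be 1, so the missing rate is 1 / 25.42313246 ≈ 0.0393343.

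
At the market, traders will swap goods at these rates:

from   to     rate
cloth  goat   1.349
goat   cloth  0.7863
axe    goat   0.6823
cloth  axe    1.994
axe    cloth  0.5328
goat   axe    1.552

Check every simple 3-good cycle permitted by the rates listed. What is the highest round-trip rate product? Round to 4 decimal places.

1.1155

cloth→goat→axe→cloth: 1.349 × 1.552 × 0.5328 = 1.11550
cloth→axe→goat→cloth: 1.994 × 0.6823 × 0.7863 = 1.06977
Maximum is cloth→goat→axe→cloth at 1.1155; arbitrage exists.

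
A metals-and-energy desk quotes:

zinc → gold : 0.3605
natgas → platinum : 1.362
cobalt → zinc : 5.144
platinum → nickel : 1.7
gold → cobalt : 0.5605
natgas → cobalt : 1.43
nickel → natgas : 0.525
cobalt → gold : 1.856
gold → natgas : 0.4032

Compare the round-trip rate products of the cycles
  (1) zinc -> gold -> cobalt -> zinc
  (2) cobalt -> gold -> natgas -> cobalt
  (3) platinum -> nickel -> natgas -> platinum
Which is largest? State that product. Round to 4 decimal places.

1.2156

(1) 0.3605 × 0.5605 × 5.144 = 1.03940
(2) 1.856 × 0.4032 × 1.43 = 1.07013
(3) 1.7 × 0.525 × 1.362 = 1.21559
Highest is cycle (3) at 1.2156 (>1, arbitrage).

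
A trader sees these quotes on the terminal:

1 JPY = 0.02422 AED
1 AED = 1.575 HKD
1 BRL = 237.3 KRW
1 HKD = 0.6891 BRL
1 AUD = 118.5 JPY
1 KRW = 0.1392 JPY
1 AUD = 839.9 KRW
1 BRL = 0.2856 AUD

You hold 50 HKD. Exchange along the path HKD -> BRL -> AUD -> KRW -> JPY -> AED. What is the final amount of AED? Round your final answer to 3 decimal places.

27.865

50 HKD × 0.6891 = 34.455 BRL
34.455 BRL × 0.2856 = 9.840348 AUD
9.840348 AUD × 839.9 = 8264.9082852 KRW
8264.9082852 KRW × 0.1392 = 1150.47523329984 JPY
1150.47523329984 JPY × 0.02422 = 27.8645101505221248 AED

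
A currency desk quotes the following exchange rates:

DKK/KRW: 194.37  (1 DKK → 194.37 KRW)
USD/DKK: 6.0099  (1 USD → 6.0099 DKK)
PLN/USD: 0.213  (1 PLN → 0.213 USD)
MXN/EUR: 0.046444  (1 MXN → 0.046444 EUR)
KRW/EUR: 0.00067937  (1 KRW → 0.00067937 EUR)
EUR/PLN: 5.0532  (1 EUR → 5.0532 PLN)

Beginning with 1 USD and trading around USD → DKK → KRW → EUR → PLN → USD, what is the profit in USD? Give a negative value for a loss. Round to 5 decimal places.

1 USD × 6.0099 = 6.0099 DKK
6.0099 DKK × 194.37 = 1168.144263 KRW
1168.144263 KRW × 0.00067937 = 0.79360216795431 EUR
0.79360216795431 EUR × 5.0532 = 4.010230475106719292 PLN
4.010230475106719292 PLN × 0.213 = 0.854179091197731209196 USD
Net change: 0.854179091197731209196 − 1 = -0.145820908802268790804 USD

-0.14582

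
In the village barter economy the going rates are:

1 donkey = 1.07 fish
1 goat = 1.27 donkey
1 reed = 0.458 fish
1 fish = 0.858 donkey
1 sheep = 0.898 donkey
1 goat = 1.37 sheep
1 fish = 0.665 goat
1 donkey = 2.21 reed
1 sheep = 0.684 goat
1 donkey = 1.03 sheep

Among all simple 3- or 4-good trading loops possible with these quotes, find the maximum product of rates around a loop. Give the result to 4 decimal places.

0.9037

donkey→fish→goat→donkey: 1.07 × 0.665 × 1.27 = 0.90367
donkey→sheep→goat→donkey: 1.03 × 0.684 × 1.27 = 0.89474
donkey→fish→goat→sheep→donkey: 1.07 × 0.665 × 1.37 × 0.898 = 0.87539
reed→fish→donkey→reed: 0.458 × 0.858 × 2.21 = 0.86845
reed→fish→goat→donkey→reed: 0.458 × 0.665 × 1.27 × 2.21 = 0.85484
Maximum is donkey→fish→goat→donkey at 0.9037; no arbitrage — every cycle loses value.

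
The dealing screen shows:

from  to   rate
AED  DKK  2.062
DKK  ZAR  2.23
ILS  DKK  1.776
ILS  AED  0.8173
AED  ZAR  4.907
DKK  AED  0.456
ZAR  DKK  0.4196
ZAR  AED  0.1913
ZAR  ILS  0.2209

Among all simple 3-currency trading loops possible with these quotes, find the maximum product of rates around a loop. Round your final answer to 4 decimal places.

0.9389

AED→ZAR→DKK→AED: 4.907 × 0.4196 × 0.456 = 0.93889
AED→ZAR→ILS→AED: 4.907 × 0.2209 × 0.8173 = 0.88592
AED→DKK→ZAR→AED: 2.062 × 2.23 × 0.1913 = 0.87965
ZAR→ILS→DKK→ZAR: 0.2209 × 1.776 × 2.23 = 0.87487
Maximum is AED→ZAR→DKK→AED at 0.9389; no arbitrage — every cycle loses value.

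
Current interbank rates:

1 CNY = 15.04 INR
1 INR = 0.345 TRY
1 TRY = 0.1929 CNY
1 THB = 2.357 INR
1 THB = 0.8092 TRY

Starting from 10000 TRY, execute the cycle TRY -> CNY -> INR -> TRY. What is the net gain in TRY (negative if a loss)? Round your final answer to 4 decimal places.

9.1952

10000 TRY × 0.1929 = 1929 CNY
1929 CNY × 15.04 = 29012.16 INR
29012.16 INR × 0.345 = 10009.1952 TRY
Net change: 10009.1952 − 10000 = 9.1952 TRY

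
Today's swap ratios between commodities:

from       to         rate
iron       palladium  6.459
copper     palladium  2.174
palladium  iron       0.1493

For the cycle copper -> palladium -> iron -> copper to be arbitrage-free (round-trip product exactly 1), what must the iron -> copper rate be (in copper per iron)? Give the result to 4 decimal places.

3.0809

Known legs of the cycle: 2.174 × 0.1493 = 0.3245782
For no arbitrage the full-cycle product must be 1, so the missing rate is 1 / 0.3245782 ≈ 3.080922.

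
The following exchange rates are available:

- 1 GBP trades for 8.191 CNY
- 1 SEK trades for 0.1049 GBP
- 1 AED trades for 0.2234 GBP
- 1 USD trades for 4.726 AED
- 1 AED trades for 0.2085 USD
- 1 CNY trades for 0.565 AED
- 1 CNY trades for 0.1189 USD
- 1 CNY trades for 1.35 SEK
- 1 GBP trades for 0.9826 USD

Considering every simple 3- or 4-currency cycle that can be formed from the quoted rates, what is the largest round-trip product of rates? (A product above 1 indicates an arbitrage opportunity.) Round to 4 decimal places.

CNY→SEK→GBP→CNY: 1.35 × 0.1049 × 8.191 = 1.15997
USD→AED→GBP→USD: 4.726 × 0.2234 × 0.9826 = 1.03742
CNY→AED→GBP→CNY: 0.565 × 0.2234 × 8.191 = 1.03388
CNY→USD→AED→GBP→CNY: 0.1189 × 4.726 × 0.2234 × 8.191 = 1.02824
Maximum is CNY→SEK→GBP→CNY at 1.1600; arbitrage exists.

1.1600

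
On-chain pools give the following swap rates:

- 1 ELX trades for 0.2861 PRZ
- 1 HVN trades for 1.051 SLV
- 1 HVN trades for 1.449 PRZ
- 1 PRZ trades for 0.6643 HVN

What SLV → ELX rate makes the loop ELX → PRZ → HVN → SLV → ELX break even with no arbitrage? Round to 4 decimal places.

Known legs of the cycle: 0.2861 × 0.6643 × 1.051 = 0.19974909773
For no arbitrage the full-cycle product must be 1, so the missing rate is 1 / 0.19974909773 ≈ 5.006280.

5.0063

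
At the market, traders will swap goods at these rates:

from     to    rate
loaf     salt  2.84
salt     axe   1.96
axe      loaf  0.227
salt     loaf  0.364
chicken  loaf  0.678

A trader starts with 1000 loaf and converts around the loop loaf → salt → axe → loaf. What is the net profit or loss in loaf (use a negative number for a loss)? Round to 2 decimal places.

1000 loaf × 2.84 = 2840 salt
2840 salt × 1.96 = 5566.4 axe
5566.4 axe × 0.227 = 1263.5728 loaf
Net change: 1263.5728 − 1000 = 263.5728 loaf

263.57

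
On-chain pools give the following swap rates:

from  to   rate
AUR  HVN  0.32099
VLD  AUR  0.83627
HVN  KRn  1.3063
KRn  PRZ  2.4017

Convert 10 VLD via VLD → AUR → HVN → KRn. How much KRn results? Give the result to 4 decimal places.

10 VLD × 0.83627 = 8.3627 AUR
8.3627 AUR × 0.32099 = 2.684343073 HVN
2.684343073 HVN × 1.3063 = 3.5065573562599 KRn

3.5066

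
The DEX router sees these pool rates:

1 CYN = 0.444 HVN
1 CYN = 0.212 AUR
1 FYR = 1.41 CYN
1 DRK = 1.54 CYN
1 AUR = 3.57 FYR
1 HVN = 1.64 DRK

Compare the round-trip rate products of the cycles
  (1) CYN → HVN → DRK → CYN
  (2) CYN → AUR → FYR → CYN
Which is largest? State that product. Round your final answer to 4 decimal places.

(1) 0.444 × 1.64 × 1.54 = 1.12137
(2) 0.212 × 3.57 × 1.41 = 1.06714
Highest is cycle (1) at 1.1214 (>1, arbitrage).

1.1214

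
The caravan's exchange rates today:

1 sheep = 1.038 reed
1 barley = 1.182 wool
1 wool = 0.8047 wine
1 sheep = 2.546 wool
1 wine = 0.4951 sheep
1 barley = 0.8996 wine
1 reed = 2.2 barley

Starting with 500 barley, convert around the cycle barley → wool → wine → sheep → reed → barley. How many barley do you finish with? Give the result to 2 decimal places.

500 barley × 1.182 = 591 wool
591 wool × 0.8047 = 475.5777 wine
475.5777 wine × 0.4951 = 235.45851927 sheep
235.45851927 sheep × 1.038 = 244.40594300226 reed
244.40594300226 reed × 2.2 = 537.693074604972 barley

537.69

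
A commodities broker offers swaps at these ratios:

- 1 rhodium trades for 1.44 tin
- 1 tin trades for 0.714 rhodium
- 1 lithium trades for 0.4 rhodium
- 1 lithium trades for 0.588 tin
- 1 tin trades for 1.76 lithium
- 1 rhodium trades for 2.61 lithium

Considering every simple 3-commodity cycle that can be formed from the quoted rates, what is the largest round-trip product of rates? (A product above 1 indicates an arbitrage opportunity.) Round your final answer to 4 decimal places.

rhodium→lithium→tin→rhodium: 2.61 × 0.588 × 0.714 = 1.09576
rhodium→tin→lithium→rhodium: 1.44 × 1.76 × 0.4 = 1.01376
Maximum is rhodium→lithium→tin→rhodium at 1.0958; arbitrage exists.

1.0958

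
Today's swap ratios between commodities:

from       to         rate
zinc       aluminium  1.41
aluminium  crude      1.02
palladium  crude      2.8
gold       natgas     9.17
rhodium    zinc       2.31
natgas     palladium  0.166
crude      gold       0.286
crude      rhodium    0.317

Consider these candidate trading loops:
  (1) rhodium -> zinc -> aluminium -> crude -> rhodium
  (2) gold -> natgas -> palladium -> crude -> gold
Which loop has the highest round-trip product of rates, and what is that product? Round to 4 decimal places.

1.2190

(1) 2.31 × 1.41 × 1.02 × 0.317 = 1.05315
(2) 9.17 × 0.166 × 2.8 × 0.286 = 1.21899
Highest is cycle (2) at 1.2190 (>1, arbitrage).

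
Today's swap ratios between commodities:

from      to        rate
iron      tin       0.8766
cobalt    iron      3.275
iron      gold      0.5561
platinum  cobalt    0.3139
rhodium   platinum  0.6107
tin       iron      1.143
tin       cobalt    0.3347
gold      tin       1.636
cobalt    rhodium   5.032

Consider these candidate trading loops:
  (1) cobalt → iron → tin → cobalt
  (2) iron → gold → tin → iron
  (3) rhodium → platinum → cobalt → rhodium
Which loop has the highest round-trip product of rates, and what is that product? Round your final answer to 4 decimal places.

1.0399

(1) 3.275 × 0.8766 × 0.3347 = 0.96088
(2) 0.5561 × 1.636 × 1.143 = 1.03988
(3) 0.6107 × 0.3139 × 5.032 = 0.96463
Highest is cycle (2) at 1.0399 (>1, arbitrage).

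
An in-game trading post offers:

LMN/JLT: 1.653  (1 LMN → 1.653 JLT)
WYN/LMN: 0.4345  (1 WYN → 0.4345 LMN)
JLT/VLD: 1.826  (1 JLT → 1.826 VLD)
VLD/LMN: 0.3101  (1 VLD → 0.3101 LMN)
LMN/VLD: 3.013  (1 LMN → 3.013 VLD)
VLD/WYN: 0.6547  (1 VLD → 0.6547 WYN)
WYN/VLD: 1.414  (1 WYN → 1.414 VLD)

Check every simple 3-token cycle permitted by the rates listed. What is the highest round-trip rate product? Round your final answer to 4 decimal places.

LMN→JLT→VLD→LMN: 1.653 × 1.826 × 0.3101 = 0.93600
LMN→VLD→WYN→LMN: 3.013 × 0.6547 × 0.4345 = 0.85710
Maximum is LMN→JLT→VLD→LMN at 0.9360; no arbitrage — every cycle loses value.

0.9360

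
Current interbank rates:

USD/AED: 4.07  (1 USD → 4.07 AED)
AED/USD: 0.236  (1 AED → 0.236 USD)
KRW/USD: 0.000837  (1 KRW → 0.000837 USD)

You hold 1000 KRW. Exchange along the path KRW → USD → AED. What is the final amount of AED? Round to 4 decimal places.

1000 KRW × 0.000837 = 0.837 USD
0.837 USD × 4.07 = 3.40659 AED

3.4066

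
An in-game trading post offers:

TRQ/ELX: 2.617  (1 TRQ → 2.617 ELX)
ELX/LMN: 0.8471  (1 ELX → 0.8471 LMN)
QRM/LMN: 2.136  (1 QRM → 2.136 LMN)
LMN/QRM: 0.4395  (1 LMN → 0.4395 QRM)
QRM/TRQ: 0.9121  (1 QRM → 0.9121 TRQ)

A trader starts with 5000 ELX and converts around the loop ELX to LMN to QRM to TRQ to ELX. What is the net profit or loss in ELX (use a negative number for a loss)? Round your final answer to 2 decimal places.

-556.66

5000 ELX × 0.8471 = 4235.5 LMN
4235.5 LMN × 0.4395 = 1861.50225 QRM
1861.50225 QRM × 0.9121 = 1697.876202225 TRQ
1697.876202225 TRQ × 2.617 = 4443.342021222825 ELX
Net change: 4443.342021222825 − 5000 = -556.657978777175 ELX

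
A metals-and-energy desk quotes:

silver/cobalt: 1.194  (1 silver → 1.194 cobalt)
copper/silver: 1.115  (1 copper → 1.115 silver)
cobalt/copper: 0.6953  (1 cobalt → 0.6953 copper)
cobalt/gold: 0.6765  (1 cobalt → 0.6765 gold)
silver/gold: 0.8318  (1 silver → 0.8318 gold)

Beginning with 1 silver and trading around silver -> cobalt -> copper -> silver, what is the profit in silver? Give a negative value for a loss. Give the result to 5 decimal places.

1 silver × 1.194 = 1.194 cobalt
1.194 cobalt × 0.6953 = 0.8301882 copper
0.8301882 copper × 1.115 = 0.925659843 silver
Net change: 0.925659843 − 1 = -0.074340157 silver

-0.07434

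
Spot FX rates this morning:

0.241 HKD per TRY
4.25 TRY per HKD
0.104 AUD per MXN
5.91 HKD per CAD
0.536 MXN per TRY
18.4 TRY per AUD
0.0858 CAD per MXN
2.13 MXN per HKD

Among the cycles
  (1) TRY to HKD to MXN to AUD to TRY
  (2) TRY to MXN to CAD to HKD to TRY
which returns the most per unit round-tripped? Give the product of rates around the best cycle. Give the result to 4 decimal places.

(1) 0.241 × 2.13 × 0.104 × 18.4 = 0.98231
(2) 0.536 × 0.0858 × 5.91 × 4.25 = 1.15512
Highest is cycle (2) at 1.1551 (>1, arbitrage).

1.1551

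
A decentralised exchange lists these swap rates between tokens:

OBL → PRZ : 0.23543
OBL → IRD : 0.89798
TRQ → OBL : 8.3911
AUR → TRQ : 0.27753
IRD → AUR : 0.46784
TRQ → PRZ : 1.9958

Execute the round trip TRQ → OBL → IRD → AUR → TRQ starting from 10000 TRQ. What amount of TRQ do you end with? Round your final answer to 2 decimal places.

10000 TRQ × 8.3911 = 83911 OBL
83911 OBL × 0.89798 = 75350.39978 IRD
75350.39978 IRD × 0.46784 = 35251.9310330752 AUR
35251.9310330752 AUR × 0.27753 = 9783.468419609360256 TRQ

9783.47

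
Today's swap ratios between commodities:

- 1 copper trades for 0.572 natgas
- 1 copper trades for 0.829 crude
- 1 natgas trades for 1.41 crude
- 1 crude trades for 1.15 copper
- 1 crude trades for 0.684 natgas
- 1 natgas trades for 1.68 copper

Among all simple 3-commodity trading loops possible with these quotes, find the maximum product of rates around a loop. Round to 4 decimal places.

crude→natgas→copper→crude: 0.684 × 1.68 × 0.829 = 0.95262
crude→copper→natgas→crude: 1.15 × 0.572 × 1.41 = 0.92750
Maximum is crude→natgas→copper→crude at 0.9526; no arbitrage — every cycle loses value.

0.9526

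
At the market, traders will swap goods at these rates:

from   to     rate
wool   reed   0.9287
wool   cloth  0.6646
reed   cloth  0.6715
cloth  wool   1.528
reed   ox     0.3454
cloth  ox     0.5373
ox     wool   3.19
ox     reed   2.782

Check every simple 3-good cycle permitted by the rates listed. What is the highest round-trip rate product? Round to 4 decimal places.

wool→cloth→ox→wool: 0.6646 × 0.5373 × 3.19 = 1.13912
wool→reed→ox→wool: 0.9287 × 0.3454 × 3.19 = 1.02327
cloth→ox→reed→cloth: 0.5373 × 2.782 × 0.6715 = 1.00374
wool→reed→cloth→wool: 0.9287 × 0.6715 × 1.528 = 0.95289
Maximum is wool→cloth→ox→wool at 1.1391; arbitrage exists.

1.1391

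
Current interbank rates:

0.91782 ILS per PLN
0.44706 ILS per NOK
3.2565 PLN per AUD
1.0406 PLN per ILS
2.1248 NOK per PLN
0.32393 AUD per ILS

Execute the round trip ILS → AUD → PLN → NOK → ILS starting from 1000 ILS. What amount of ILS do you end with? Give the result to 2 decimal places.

1000 ILS × 0.32393 = 323.93 AUD
323.93 AUD × 3.2565 = 1054.878045 PLN
1054.878045 PLN × 2.1248 = 2241.404870016 NOK
2241.404870016 NOK × 0.44706 = 1002.04246118935296 ILS

1002.04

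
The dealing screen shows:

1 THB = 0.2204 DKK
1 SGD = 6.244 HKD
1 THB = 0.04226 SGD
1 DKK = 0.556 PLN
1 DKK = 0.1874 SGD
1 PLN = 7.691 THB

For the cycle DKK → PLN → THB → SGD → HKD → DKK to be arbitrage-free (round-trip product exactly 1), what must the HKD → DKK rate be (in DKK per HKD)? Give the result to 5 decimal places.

0.88624

Known legs of the cycle: 0.556 × 7.691 × 0.04226 × 6.244 = 1.12836599624224
For no arbitrage the full-cycle product must be 1, so the missing rate is 1 / 1.12836599624224 ≈ 0.8862373.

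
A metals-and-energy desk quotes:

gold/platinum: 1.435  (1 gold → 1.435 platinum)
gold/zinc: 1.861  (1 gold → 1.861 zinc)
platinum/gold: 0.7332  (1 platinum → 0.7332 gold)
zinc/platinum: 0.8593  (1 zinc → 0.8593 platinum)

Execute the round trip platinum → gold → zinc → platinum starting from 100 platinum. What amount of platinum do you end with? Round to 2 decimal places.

100 platinum × 0.7332 = 73.32 gold
73.32 gold × 1.861 = 136.44852 zinc
136.44852 zinc × 0.8593 = 117.250213236 platinum

117.25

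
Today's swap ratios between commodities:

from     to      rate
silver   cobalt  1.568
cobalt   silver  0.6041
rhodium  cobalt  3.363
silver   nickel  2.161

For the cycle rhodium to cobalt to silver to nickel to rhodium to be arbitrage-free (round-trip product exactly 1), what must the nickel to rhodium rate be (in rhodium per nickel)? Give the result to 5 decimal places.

Known legs of the cycle: 3.363 × 0.6041 × 2.161 = 4.3902623163
For no arbitrage the full-cycle product must be 1, so the missing rate is 1 / 4.3902623163 ≈ 0.2277768.

0.22778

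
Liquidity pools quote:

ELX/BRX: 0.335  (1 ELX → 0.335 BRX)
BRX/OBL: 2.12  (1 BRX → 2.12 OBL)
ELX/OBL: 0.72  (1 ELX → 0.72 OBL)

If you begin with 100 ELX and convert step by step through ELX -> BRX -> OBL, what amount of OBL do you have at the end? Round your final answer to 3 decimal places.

71.020

100 ELX × 0.335 = 33.5 BRX
33.5 BRX × 2.12 = 71.02 OBL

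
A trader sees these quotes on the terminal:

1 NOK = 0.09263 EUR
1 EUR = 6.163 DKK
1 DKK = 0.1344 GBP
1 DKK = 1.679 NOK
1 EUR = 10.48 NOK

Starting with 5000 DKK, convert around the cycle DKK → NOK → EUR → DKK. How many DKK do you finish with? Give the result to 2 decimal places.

4792.53

5000 DKK × 1.679 = 8395 NOK
8395 NOK × 0.09263 = 777.62885 EUR
777.62885 EUR × 6.163 = 4792.52660255 DKK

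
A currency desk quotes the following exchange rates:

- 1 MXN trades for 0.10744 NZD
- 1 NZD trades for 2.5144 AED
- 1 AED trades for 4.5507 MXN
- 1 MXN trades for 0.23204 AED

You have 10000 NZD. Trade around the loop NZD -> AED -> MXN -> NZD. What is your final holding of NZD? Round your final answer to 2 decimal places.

12293.59

10000 NZD × 2.5144 = 25144 AED
25144 AED × 4.5507 = 114422.8008 MXN
114422.8008 MXN × 0.10744 = 12293.585717952 NZD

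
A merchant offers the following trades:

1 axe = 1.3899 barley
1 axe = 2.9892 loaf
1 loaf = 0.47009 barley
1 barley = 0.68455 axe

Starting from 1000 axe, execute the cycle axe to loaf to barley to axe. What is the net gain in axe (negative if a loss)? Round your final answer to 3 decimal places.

-38.075

1000 axe × 2.9892 = 2989.2 loaf
2989.2 loaf × 0.47009 = 1405.193028 barley
1405.193028 barley × 0.68455 = 961.9248873174 axe
Net change: 961.9248873174 − 1000 = -38.0751126826 axe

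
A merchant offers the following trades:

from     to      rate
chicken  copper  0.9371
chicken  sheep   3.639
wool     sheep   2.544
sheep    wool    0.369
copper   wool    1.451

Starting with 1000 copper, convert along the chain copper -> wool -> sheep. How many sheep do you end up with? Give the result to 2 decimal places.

3691.34

1000 copper × 1.451 = 1451 wool
1451 wool × 2.544 = 3691.344 sheep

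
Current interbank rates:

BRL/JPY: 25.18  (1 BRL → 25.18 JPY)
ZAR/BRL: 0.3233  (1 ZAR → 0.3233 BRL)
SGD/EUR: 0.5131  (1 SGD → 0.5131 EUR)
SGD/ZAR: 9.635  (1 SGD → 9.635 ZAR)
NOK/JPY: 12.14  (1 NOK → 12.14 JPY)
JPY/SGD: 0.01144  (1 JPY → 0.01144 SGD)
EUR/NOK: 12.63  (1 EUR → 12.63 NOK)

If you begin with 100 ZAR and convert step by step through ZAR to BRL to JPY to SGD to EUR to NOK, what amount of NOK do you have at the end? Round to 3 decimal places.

60.352

100 ZAR × 0.3233 = 32.33 BRL
32.33 BRL × 25.18 = 814.0694 JPY
814.0694 JPY × 0.01144 = 9.312953936 SGD
9.312953936 SGD × 0.5131 = 4.7784766645616 EUR
4.7784766645616 EUR × 12.63 = 60.352160273413008 NOK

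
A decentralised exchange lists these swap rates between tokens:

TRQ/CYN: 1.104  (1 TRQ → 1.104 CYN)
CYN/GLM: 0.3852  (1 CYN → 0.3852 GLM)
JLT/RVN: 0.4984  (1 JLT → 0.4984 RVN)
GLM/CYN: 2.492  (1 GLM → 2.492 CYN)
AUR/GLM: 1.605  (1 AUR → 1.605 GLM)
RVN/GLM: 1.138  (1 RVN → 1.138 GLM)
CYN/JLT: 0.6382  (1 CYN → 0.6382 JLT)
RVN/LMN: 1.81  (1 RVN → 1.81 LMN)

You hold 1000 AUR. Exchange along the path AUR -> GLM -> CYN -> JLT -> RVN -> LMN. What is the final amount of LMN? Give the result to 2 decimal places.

1000 AUR × 1.605 = 1605 GLM
1605 GLM × 2.492 = 3999.66 CYN
3999.66 CYN × 0.6382 = 2552.583012 JLT
2552.583012 JLT × 0.4984 = 1272.2073731808 RVN
1272.2073731808 RVN × 1.81 = 2302.695345457248 LMN

2302.70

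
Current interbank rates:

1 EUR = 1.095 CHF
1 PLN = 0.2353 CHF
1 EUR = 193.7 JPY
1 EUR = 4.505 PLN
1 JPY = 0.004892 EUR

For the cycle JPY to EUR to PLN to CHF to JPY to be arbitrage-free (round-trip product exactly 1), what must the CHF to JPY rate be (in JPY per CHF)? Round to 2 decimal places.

192.84

Known legs of the cycle: 0.004892 × 4.505 × 0.2353 = 0.005185649638
For no arbitrage the full-cycle product must be 1, so the missing rate is 1 / 0.005185649638 ≈ 192.8399.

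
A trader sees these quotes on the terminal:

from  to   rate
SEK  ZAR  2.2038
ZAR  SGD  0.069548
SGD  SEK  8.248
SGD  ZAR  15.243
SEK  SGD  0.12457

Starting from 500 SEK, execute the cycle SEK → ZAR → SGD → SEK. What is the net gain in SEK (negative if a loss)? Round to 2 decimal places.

500 SEK × 2.2038 = 1101.9 ZAR
1101.9 ZAR × 0.069548 = 76.6349412 SGD
76.6349412 SGD × 8.248 = 632.0849950176 SEK
Net change: 632.0849950176 − 500 = 132.0849950176 SEK

132.08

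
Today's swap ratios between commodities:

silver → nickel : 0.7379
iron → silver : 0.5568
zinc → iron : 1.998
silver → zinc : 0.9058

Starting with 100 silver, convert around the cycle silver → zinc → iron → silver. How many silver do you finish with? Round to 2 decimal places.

100 silver × 0.9058 = 90.58 zinc
90.58 zinc × 1.998 = 180.97884 iron
180.97884 iron × 0.5568 = 100.769018112 silver

100.77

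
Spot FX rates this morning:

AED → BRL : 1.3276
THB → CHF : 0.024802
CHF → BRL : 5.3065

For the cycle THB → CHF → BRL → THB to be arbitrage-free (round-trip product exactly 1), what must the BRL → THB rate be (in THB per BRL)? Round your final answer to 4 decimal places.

Known legs of the cycle: 0.024802 × 5.3065 = 0.131611813
For no arbitrage the full-cycle product must be 1, so the missing rate is 1 / 0.131611813 ≈ 7.598102.

7.5981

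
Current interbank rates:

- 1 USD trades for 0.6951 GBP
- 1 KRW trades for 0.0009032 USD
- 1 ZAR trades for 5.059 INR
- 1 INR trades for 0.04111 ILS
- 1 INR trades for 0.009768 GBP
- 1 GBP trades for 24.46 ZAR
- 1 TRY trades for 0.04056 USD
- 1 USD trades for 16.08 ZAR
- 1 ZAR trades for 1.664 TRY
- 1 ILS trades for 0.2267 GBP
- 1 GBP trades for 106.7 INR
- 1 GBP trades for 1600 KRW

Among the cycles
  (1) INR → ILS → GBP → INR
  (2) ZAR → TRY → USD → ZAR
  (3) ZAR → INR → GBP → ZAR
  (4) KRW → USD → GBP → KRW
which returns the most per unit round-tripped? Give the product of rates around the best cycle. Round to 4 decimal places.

(1) 0.04111 × 0.2267 × 106.7 = 0.99441
(2) 1.664 × 0.04056 × 16.08 = 1.08527
(3) 5.059 × 0.009768 × 24.46 = 1.20872
(4) 0.0009032 × 0.6951 × 1600 = 1.00450
Highest is cycle (3) at 1.2087 (>1, arbitrage).

1.2087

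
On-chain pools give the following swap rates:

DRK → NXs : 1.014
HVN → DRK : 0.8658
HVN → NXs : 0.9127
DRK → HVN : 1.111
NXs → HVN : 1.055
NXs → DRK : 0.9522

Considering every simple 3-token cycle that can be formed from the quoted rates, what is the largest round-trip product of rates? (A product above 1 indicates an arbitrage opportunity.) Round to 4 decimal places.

0.9655

NXs→DRK→HVN→NXs: 0.9522 × 1.111 × 0.9127 = 0.96554
NXs→HVN→DRK→NXs: 1.055 × 0.8658 × 1.014 = 0.92621
Maximum is NXs→DRK→HVN→NXs at 0.9655; no arbitrage — every cycle loses value.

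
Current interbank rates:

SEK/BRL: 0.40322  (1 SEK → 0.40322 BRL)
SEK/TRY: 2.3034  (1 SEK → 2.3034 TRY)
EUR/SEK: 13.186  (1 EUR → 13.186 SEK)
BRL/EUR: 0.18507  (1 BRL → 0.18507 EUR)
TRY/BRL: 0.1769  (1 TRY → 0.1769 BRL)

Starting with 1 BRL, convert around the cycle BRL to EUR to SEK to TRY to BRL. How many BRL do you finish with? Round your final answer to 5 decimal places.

1 BRL × 0.18507 = 0.18507 EUR
0.18507 EUR × 13.186 = 2.44033302 SEK
2.44033302 SEK × 2.3034 = 5.621063078268 TRY
5.621063078268 TRY × 0.1769 = 0.9943660585456092 BRL

0.99437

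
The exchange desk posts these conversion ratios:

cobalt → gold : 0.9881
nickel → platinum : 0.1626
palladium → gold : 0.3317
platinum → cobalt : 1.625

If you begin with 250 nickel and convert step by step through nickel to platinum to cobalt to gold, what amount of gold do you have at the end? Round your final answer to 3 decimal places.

250 nickel × 0.1626 = 40.65 platinum
40.65 platinum × 1.625 = 66.05625 cobalt
66.05625 cobalt × 0.9881 = 65.270180625 gold

65.270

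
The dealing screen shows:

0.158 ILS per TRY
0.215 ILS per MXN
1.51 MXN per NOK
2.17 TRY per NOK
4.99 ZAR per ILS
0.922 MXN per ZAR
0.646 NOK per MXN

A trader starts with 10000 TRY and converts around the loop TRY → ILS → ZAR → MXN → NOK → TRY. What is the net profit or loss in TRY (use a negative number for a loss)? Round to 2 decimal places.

10000 TRY × 0.158 = 1580 ILS
1580 ILS × 4.99 = 7884.2 ZAR
7884.2 ZAR × 0.922 = 7269.2324 MXN
7269.2324 MXN × 0.646 = 4695.9241304 NOK
4695.9241304 NOK × 2.17 = 10190.155362968 TRY
Net change: 10190.155362968 − 10000 = 190.155362968 TRY

190.16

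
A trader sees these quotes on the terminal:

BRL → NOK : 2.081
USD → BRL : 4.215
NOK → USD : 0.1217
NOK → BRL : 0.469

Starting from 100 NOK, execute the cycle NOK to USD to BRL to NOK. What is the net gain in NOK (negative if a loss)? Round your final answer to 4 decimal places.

100 NOK × 0.1217 = 12.17 USD
12.17 USD × 4.215 = 51.29655 BRL
51.29655 BRL × 2.081 = 106.74812055 NOK
Net change: 106.74812055 − 100 = 6.74812055 NOK

6.7481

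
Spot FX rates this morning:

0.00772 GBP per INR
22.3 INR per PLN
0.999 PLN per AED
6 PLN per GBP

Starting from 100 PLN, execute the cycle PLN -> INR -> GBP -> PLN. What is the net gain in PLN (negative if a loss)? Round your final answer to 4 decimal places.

100 PLN × 22.3 = 2230 INR
2230 INR × 0.00772 = 17.2156 GBP
17.2156 GBP × 6 = 103.2936 PLN
Net change: 103.2936 − 100 = 3.2936 PLN

3.2936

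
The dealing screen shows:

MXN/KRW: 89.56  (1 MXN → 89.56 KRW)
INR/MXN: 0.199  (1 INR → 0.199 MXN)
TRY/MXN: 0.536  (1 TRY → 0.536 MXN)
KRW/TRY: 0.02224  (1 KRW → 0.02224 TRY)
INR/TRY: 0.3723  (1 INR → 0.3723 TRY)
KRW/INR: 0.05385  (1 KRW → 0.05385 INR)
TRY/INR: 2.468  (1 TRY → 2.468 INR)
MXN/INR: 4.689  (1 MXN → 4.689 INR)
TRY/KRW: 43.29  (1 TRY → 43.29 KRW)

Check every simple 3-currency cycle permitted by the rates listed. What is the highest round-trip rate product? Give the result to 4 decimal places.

1.0676

TRY→MXN→KRW→TRY: 0.536 × 89.56 × 0.02224 = 1.06761
MXN→KRW→INR→MXN: 89.56 × 0.05385 × 0.199 = 0.95974
TRY→MXN→INR→TRY: 0.536 × 4.689 × 0.3723 = 0.93570
TRY→KRW→INR→TRY: 43.29 × 0.05385 × 0.3723 = 0.86789
Maximum is TRY→MXN→KRW→TRY at 1.0676; arbitrage exists.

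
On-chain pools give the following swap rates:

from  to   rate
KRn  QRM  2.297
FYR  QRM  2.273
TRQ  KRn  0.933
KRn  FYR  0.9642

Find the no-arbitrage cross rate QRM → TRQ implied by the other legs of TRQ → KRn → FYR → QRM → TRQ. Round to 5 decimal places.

Known legs of the cycle: 0.933 × 0.9642 × 2.273 = 2.0447876178
For no arbitrage the full-cycle product must be 1, so the missing rate is 1 / 2.0447876178 ≈ 0.4890483.

0.48905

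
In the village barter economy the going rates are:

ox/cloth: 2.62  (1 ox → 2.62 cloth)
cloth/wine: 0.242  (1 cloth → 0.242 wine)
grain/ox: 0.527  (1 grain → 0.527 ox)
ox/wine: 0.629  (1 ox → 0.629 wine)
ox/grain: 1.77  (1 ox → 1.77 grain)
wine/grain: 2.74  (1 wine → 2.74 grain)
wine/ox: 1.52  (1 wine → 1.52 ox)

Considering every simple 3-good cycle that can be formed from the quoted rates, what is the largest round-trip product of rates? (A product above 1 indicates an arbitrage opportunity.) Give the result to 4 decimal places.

0.9637

wine→ox→cloth→wine: 1.52 × 2.62 × 0.242 = 0.96374
wine→grain→ox→wine: 2.74 × 0.527 × 0.629 = 0.90826
Maximum is wine→ox→cloth→wine at 0.9637; no arbitrage — every cycle loses value.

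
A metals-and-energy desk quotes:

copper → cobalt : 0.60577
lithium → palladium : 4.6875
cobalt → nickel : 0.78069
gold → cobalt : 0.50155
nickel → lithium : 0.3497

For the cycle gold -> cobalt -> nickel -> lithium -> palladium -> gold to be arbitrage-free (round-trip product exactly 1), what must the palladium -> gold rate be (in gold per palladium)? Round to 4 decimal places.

Known legs of the cycle: 0.50155 × 0.78069 × 0.3497 × 4.6875 = 0.641844411581953125
For no arbitrage the full-cycle product must be 1, so the missing rate is 1 / 0.641844411581953125 ≈ 1.558010.

1.5580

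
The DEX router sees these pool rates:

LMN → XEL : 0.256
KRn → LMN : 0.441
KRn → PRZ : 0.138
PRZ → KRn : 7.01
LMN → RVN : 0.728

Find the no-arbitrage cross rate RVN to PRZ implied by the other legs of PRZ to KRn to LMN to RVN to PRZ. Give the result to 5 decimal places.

Known legs of the cycle: 7.01 × 0.441 × 0.728 = 2.25054648
For no arbitrage the full-cycle product must be 1, so the missing rate is 1 / 2.25054648 ≈ 0.4443365.

0.44434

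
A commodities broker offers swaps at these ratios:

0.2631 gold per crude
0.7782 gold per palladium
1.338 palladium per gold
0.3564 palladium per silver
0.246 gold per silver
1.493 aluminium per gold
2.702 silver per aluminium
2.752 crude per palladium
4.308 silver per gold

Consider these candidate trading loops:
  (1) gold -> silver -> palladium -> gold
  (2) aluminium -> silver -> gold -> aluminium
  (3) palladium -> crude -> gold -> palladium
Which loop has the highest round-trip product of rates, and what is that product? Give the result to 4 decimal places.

1.1948

(1) 4.308 × 0.3564 × 0.7782 = 1.19483
(2) 2.702 × 0.246 × 1.493 = 0.99239
(3) 2.752 × 0.2631 × 1.338 = 0.96878
Highest is cycle (1) at 1.1948 (>1, arbitrage).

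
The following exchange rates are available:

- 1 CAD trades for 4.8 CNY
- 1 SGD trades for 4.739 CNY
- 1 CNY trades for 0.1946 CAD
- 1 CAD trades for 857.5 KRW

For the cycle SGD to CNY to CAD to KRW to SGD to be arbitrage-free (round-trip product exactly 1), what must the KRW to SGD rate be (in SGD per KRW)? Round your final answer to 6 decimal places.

Known legs of the cycle: 4.739 × 0.1946 × 857.5 = 790.7945605
For no arbitrage the full-cycle product must be 1, so the missing rate is 1 / 790.7945605 ≈ 0.00126455.

0.001265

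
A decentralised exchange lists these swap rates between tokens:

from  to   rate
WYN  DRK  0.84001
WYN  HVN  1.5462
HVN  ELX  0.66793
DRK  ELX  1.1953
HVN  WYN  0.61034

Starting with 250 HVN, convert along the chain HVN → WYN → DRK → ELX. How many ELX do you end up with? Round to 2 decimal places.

250 HVN × 0.61034 = 152.585 WYN
152.585 WYN × 0.84001 = 128.17292585 DRK
128.17292585 DRK × 1.1953 = 153.205098268505 ELX

153.21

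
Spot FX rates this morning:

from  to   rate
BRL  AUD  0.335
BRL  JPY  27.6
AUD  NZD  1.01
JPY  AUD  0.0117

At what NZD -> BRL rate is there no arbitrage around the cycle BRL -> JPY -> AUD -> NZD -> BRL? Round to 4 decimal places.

3.0661

Known legs of the cycle: 27.6 × 0.0117 × 1.01 = 0.3261492
For no arbitrage the full-cycle product must be 1, so the missing rate is 1 / 0.3261492 ≈ 3.066081.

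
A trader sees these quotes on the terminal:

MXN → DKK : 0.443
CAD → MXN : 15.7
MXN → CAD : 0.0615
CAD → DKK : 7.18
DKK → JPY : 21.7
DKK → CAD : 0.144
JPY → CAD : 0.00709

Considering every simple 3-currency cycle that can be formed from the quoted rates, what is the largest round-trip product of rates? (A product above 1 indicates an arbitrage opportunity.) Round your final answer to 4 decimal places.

JPY→CAD→DKK→JPY: 0.00709 × 7.18 × 21.7 = 1.10466
CAD→MXN→DKK→CAD: 15.7 × 0.443 × 0.144 = 1.00153
Maximum is JPY→CAD→DKK→JPY at 1.1047; arbitrage exists.

1.1047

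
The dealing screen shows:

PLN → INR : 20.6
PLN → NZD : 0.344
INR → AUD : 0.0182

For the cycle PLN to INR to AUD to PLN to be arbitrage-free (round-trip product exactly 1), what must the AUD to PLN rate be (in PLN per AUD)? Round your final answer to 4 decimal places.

2.6672

Known legs of the cycle: 20.6 × 0.0182 = 0.37492
For no arbitrage the full-cycle product must be 1, so the missing rate is 1 / 0.37492 ≈ 2.667236.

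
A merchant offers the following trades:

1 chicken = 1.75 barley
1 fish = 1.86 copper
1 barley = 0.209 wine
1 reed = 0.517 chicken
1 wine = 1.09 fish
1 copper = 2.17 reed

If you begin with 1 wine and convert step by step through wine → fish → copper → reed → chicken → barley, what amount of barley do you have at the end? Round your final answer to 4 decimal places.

1 wine × 1.09 = 1.09 fish
1.09 fish × 1.86 = 2.0274 copper
2.0274 copper × 2.17 = 4.399458 reed
4.399458 reed × 0.517 = 2.274519786 chicken
2.274519786 chicken × 1.75 = 3.9804096255 barley

3.9804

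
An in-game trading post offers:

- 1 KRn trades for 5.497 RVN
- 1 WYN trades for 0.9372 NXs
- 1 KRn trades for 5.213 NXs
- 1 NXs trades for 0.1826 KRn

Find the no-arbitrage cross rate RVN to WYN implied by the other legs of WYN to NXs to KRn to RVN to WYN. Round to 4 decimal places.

1.0630

Known legs of the cycle: 0.9372 × 0.1826 × 5.497 = 0.94071656184
For no arbitrage the full-cycle product must be 1, so the missing rate is 1 / 0.94071656184 ≈ 1.063019.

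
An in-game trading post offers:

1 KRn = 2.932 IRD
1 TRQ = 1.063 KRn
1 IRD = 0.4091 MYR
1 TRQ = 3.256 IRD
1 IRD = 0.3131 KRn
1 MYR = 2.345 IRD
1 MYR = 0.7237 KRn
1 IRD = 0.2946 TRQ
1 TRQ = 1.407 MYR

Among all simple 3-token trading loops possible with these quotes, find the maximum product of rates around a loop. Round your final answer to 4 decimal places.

TRQ→MYR→IRD→TRQ: 1.407 × 2.345 × 0.2946 = 0.97201
TRQ→KRn→IRD→TRQ: 1.063 × 2.932 × 0.2946 = 0.91818
MYR→KRn→IRD→MYR: 0.7237 × 2.932 × 0.4091 = 0.86806
Maximum is TRQ→MYR→IRD→TRQ at 0.9720; no arbitrage — every cycle loses value.

0.9720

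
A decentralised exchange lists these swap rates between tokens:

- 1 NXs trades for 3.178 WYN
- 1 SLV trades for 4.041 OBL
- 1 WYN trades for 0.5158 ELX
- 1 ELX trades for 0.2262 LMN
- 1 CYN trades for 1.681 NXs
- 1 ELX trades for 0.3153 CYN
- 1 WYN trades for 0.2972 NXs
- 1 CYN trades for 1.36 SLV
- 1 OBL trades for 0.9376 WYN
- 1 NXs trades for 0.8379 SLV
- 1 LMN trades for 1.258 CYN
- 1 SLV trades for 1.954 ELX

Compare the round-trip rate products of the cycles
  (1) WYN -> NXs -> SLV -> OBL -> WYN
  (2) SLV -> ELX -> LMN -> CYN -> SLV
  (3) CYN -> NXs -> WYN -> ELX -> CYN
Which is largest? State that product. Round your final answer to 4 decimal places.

(1) 0.2972 × 0.8379 × 4.041 × 0.9376 = 0.94351
(2) 1.954 × 0.2262 × 1.258 × 1.36 = 0.75620
(3) 1.681 × 3.178 × 0.5158 × 0.3153 = 0.86881
Highest is cycle (1) at 0.9435 (≤1, no arbitrage).

0.9435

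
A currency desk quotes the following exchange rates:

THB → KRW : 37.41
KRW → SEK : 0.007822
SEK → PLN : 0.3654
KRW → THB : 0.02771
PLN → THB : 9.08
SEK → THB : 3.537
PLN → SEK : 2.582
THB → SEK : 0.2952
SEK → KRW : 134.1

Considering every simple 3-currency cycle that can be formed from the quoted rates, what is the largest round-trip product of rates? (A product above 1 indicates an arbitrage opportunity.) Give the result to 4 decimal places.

1.0969

SEK→KRW→THB→SEK: 134.1 × 0.02771 × 0.2952 = 1.09694
SEK→THB→KRW→SEK: 3.537 × 37.41 × 0.007822 = 1.03500
PLN→THB→SEK→PLN: 9.08 × 0.2952 × 0.3654 = 0.97942
Maximum is SEK→KRW→THB→SEK at 1.0969; arbitrage exists.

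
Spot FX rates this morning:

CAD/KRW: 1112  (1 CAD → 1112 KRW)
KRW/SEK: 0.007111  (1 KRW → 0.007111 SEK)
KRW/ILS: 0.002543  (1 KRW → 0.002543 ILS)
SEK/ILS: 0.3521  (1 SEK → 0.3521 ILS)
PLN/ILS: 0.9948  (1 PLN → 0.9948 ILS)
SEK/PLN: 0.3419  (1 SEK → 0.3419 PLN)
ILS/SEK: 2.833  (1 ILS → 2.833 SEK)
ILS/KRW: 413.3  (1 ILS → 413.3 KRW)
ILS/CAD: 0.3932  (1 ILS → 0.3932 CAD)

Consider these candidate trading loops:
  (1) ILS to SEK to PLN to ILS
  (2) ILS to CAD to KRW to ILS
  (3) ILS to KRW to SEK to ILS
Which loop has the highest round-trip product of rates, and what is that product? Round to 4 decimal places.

(1) 2.833 × 0.3419 × 0.9948 = 0.96357
(2) 0.3932 × 1112 × 0.002543 = 1.11190
(3) 413.3 × 0.007111 × 0.3521 = 1.03481
Highest is cycle (2) at 1.1119 (>1, arbitrage).

1.1119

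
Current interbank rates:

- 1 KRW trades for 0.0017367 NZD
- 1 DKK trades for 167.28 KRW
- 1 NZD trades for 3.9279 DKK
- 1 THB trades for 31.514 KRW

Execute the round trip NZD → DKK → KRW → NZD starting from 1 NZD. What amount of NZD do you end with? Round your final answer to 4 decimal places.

1 NZD × 3.9279 = 3.9279 DKK
3.9279 DKK × 167.28 = 657.059112 KRW
657.059112 KRW × 0.0017367 = 1.1411145598104 NZD

1.1411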